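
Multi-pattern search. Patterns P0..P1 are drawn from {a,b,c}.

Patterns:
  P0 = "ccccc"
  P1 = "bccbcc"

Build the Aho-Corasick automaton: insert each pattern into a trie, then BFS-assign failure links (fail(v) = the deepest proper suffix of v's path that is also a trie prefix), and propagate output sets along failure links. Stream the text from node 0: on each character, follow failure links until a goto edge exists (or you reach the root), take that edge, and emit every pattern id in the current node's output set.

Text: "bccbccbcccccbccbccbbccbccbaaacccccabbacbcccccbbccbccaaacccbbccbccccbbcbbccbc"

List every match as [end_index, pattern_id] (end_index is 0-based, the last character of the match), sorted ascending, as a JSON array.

Construct AC machine:
Trie nodes:
  n0 'ε': b→6 c→1
  n1 'c': c→2
  n2 'cc': c→3
  n3 'ccc': c→4
  n4 'cccc': c→5
  n5 'ccccc': ·  ←P0
  n6 'b': c→7
  n7 'bc': c→8
  n8 'bcc': b→9
  n9 'bccb': c→10
  n10 'bccbc': c→11
  n11 'bccbcc': ·  ←P1

Failure links (BFS by depth):
  fail(1) 'c': from fail(0)=0 chase 'c': 0 ⇒ 0;  out=∅∪out(0)=∅
  fail(6) 'b': from fail(0)=0 chase 'b': 0 ⇒ 0;  out=∅∪out(0)=∅
  fail(2) 'cc': from fail(1)=0 chase 'c': 0 ⇒ 1;  out=∅∪out(1)=∅
  fail(7) 'bc': from fail(6)=0 chase 'c': 0 ⇒ 1;  out=∅∪out(1)=∅
  fail(3) 'ccc': from fail(2)=1 chase 'c': 1 ⇒ 2;  out=∅∪out(2)=∅
  fail(8) 'bcc': from fail(7)=1 chase 'c': 1 ⇒ 2;  out=∅∪out(2)=∅
  fail(4) 'cccc': from fail(3)=2 chase 'c': 2 ⇒ 3;  out=∅∪out(3)=∅
  fail(9) 'bccb': from fail(8)=2 chase 'b': 2→1→0 ⇒ 6;  out=∅∪out(6)=∅
  fail(5) 'ccccc': from fail(4)=3 chase 'c': 3 ⇒ 4;  out={0}∪out(4)={0}
  fail(10) 'bccbc': from fail(9)=6 chase 'c': 6 ⇒ 7;  out=∅∪out(7)=∅
  fail(11) 'bccbcc': from fail(10)=7 chase 'c': 7 ⇒ 8;  out={1}∪out(8)={1}

Text stream:
i=0 'b': node 0→6
i=1 'c': node 6→7
i=2 'c': node 7→8
i=3 'b': node 8→9
i=4 'c': node 9→10
i=5 'c': node 10→11  emit P1@[0:5]
i=6 'b': node 11→9 (via fail)
i=7 'c': node 9→10
i=8 'c': node 10→11  emit P1@[3:8]
i=9 'c': node 11→3 (via fail)
i=10 'c': node 3→4
i=11 'c': node 4→5  emit P0@[7:11]
i=12 'b': node 5→6 (via fail)
i=13 'c': node 6→7
i=14 'c': node 7→8
i=15 'b': node 8→9
i=16 'c': node 9→10
i=17 'c': node 10→11  emit P1@[12:17]
i=18 'b': node 11→9 (via fail)
i=19 'b': node 9→6 (via fail)
i=20 'c': node 6→7
i=21 'c': node 7→8
i=22 'b': node 8→9
i=23 'c': node 9→10
i=24 'c': node 10→11  emit P1@[19:24]
i=25 'b': node 11→9 (via fail)
i=26 'a': node 9→0 (via fail)
i=27 'a': node 0→0
i=28 'a': node 0→0
i=29 'c': node 0→1
i=30 'c': node 1→2
i=31 'c': node 2→3
i=32 'c': node 3→4
i=33 'c': node 4→5  emit P0@[29:33]
i=34 'a': node 5→0 (via fail)
i=35 'b': node 0→6
i=36 'b': node 6→6 (via fail)
i=37 'a': node 6→0 (via fail)
i=38 'c': node 0→1
i=39 'b': node 1→6 (via fail)
i=40 'c': node 6→7
i=41 'c': node 7→8
i=42 'c': node 8→3 (via fail)
i=43 'c': node 3→4
i=44 'c': node 4→5  emit P0@[40:44]
i=45 'b': node 5→6 (via fail)
i=46 'b': node 6→6 (via fail)
i=47 'c': node 6→7
i=48 'c': node 7→8
i=49 'b': node 8→9
i=50 'c': node 9→10
i=51 'c': node 10→11  emit P1@[46:51]
i=52 'a': node 11→0 (via fail)
i=53 'a': node 0→0
i=54 'a': node 0→0
i=55 'c': node 0→1
i=56 'c': node 1→2
i=57 'c': node 2→3
i=58 'b': node 3→6 (via fail)
i=59 'b': node 6→6 (via fail)
i=60 'c': node 6→7
i=61 'c': node 7→8
i=62 'b': node 8→9
i=63 'c': node 9→10
i=64 'c': node 10→11  emit P1@[59:64]
i=65 'c': node 11→3 (via fail)
i=66 'c': node 3→4
i=67 'b': node 4→6 (via fail)
i=68 'b': node 6→6 (via fail)
i=69 'c': node 6→7
i=70 'b': node 7→6 (via fail)
i=71 'b': node 6→6 (via fail)
i=72 'c': node 6→7
i=73 'c': node 7→8
i=74 'b': node 8→9
i=75 'c': node 9→10

Result: [[5,1],[8,1],[11,0],[17,1],[24,1],[33,0],[44,0],[51,1],[64,1]]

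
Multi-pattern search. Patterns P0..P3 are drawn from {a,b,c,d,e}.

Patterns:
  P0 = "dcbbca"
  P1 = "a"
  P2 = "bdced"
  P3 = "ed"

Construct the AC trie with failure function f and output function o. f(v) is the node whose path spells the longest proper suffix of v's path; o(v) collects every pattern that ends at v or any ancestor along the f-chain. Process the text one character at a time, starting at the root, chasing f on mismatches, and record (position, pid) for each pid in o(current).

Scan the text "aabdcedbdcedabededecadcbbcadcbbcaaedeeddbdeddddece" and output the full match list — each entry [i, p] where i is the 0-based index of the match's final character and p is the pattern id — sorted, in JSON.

Build:
Trie (insert patterns):
  n0 'ε': a→7 b→8 d→1 e→13
  n1 'd': c→2
  n2 'dc': b→3
  n3 'dcb': b→4
  n4 'dcbb': c→5
  n5 'dcbbc': a→6
  n6 'dcbbca': ·  ←P0
  n7 'a': ·  ←P1
  n8 'b': d→9
  n9 'bd': c→10
  n10 'bdc': e→11
  n11 'bdce': d→12
  n12 'bdced': ·  ←P2
  n13 'e': d→14
  n14 'ed': ·  ←P3

BFS fail/out derivation:
  n1('d'): parent n0 fail=0; on 'd' 0 → fail=0;  out ∅∪∅=∅
  n7('a'): parent n0 fail=0; on 'a' 0 → fail=0;  out {1}∪∅={1}
  n8('b'): parent n0 fail=0; on 'b' 0 → fail=0;  out ∅∪∅=∅
  n13('e'): parent n0 fail=0; on 'e' 0 → fail=0;  out ∅∪∅=∅
  n2('dc'): parent n1 fail=0; on 'c' 0 → fail=0;  out ∅∪∅=∅
  n9('bd'): parent n8 fail=0; on 'd' 0 → fail=1;  out ∅∪∅=∅
  n14('ed'): parent n13 fail=0; on 'd' 0 → fail=1;  out {3}∪∅={3}
  n3('dcb'): parent n2 fail=0; on 'b' 0 → fail=8;  out ∅∪∅=∅
  n10('bdc'): parent n9 fail=1; on 'c' 1 → fail=2;  out ∅∪∅=∅
  n4('dcbb'): parent n3 fail=8; on 'b' 8→0 → fail=8;  out ∅∪∅=∅
  n11('bdce'): parent n10 fail=2; on 'e' 2→0 → fail=13;  out ∅∪∅=∅
  n5('dcbbc'): parent n4 fail=8; on 'c' 8→0 → fail=0;  out ∅∪∅=∅
  n12('bdced'): parent n11 fail=13; on 'd' 13 → fail=14;  out {2}∪{3}={2,3}
  n6('dcbbca'): parent n5 fail=0; on 'a' 0 → fail=7;  out {0}∪{1}={0,1}

Run:
[0] read 'a'  n0⇒n7  emit P1@[0:0]
[1] read 'a'  n7⇒n7 ·f  emit P1@[1:1]
[2] read 'b'  n7⇒n8 ·f
[3] read 'd'  n8⇒n9
[4] read 'c'  n9⇒n10
[5] read 'e'  n10⇒n11
[6] read 'd'  n11⇒n12  emit P2@[2:6],P3@[5:6]
[7] read 'b'  n12⇒n8 ·f
[8] read 'd'  n8⇒n9
[9] read 'c'  n9⇒n10
[10] read 'e'  n10⇒n11
[11] read 'd'  n11⇒n12  emit P2@[7:11],P3@[10:11]
[12] read 'a'  n12⇒n7 ·f  emit P1@[12:12]
[13] read 'b'  n7⇒n8 ·f
[14] read 'e'  n8⇒n13 ·f
[15] read 'd'  n13⇒n14  emit P3@[14:15]
[16] read 'e'  n14⇒n13 ·f
[17] read 'd'  n13⇒n14  emit P3@[16:17]
[18] read 'e'  n14⇒n13 ·f
[19] read 'c'  n13⇒n0 ·f
[20] read 'a'  n0⇒n7  emit P1@[20:20]
[21] read 'd'  n7⇒n1 ·f
[22] read 'c'  n1⇒n2
[23] read 'b'  n2⇒n3
[24] read 'b'  n3⇒n4
[25] read 'c'  n4⇒n5
[26] read 'a'  n5⇒n6  emit P0@[21:26],P1@[26:26]
[27] read 'd'  n6⇒n1 ·f
[28] read 'c'  n1⇒n2
[29] read 'b'  n2⇒n3
[30] read 'b'  n3⇒n4
[31] read 'c'  n4⇒n5
[32] read 'a'  n5⇒n6  emit P0@[27:32],P1@[32:32]
[33] read 'a'  n6⇒n7 ·f  emit P1@[33:33]
[34] read 'e'  n7⇒n13 ·f
[35] read 'd'  n13⇒n14  emit P3@[34:35]
[36] read 'e'  n14⇒n13 ·f
[37] read 'e'  n13⇒n13 ·f
[38] read 'd'  n13⇒n14  emit P3@[37:38]
[39] read 'd'  n14⇒n1 ·f
[40] read 'b'  n1⇒n8 ·f
[41] read 'd'  n8⇒n9
[42] read 'e'  n9⇒n13 ·f
[43] read 'd'  n13⇒n14  emit P3@[42:43]
[44] read 'd'  n14⇒n1 ·f
[45] read 'd'  n1⇒n1 ·f
[46] read 'd'  n1⇒n1 ·f
[47] read 'e'  n1⇒n13 ·f
[48] read 'c'  n13⇒n0 ·f
[49] read 'e'  n0⇒n13

Result: [[0,1],[1,1],[6,2],[6,3],[11,2],[11,3],[12,1],[15,3],[17,3],[20,1],[26,0],[26,1],[32,0],[32,1],[33,1],[35,3],[38,3],[43,3]]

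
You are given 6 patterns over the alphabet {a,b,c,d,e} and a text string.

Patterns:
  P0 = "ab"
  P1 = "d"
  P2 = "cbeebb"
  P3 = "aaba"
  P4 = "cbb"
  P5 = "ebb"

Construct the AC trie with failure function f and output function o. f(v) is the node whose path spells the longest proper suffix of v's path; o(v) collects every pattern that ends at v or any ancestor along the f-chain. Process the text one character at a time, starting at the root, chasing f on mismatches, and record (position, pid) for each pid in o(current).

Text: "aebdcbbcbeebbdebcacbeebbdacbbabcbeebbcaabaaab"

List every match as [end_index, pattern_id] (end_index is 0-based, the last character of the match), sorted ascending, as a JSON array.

Construct AC machine:
Trie nodes:
  0='ε' goto a→1 c→4 d→3 e→14
  1='a' goto a→10 b→2
  2='ab' goto ·  ←P0
  3='d' goto ·  ←P1
  4='c' goto b→5
  5='cb' goto b→13 e→6
  6='cbe' goto e→7
  7='cbee' goto b→8
  8='cbeeb' goto b→9
  9='cbeebb' goto ·  ←P2
  10='aa' goto b→11
  11='aab' goto a→12
  12='aaba' goto ·  ←P3
  13='cbb' goto ·  ←P4
  14='e' goto b→15
  15='eb' goto b→16
  16='ebb' goto ·  ←P5

Failure links (BFS by depth):
  n1('a'): parent n0 fail=0; on 'a' 0 → fail=0;  out ∅∪∅=∅
  n3('d'): parent n0 fail=0; on 'd' 0 → fail=0;  out {1}∪∅={1}
  n4('c'): parent n0 fail=0; on 'c' 0 → fail=0;  out ∅∪∅=∅
  n14('e'): parent n0 fail=0; on 'e' 0 → fail=0;  out ∅∪∅=∅
  n2('ab'): parent n1 fail=0; on 'b' 0 → fail=0;  out {0}∪∅={0}
  n5('cb'): parent n4 fail=0; on 'b' 0 → fail=0;  out ∅∪∅=∅
  n10('aa'): parent n1 fail=0; on 'a' 0 → fail=1;  out ∅∪∅=∅
  n15('eb'): parent n14 fail=0; on 'b' 0 → fail=0;  out ∅∪∅=∅
  n6('cbe'): parent n5 fail=0; on 'e' 0 → fail=14;  out ∅∪∅=∅
  n11('aab'): parent n10 fail=1; on 'b' 1 → fail=2;  out ∅∪{0}={0}
  n13('cbb'): parent n5 fail=0; on 'b' 0 → fail=0;  out {4}∪∅={4}
  n16('ebb'): parent n15 fail=0; on 'b' 0 → fail=0;  out {5}∪∅={5}
  n7('cbee'): parent n6 fail=14; on 'e' 14→0 → fail=14;  out ∅∪∅=∅
  n12('aaba'): parent n11 fail=2; on 'a' 2→0 → fail=1;  out {3}∪∅={3}
  n8('cbeeb'): parent n7 fail=14; on 'b' 14 → fail=15;  out ∅∪∅=∅
  n9('cbeebb'): parent n8 fail=15; on 'b' 15 → fail=16;  out {2}∪{5}={2,5}

Run:
pos 0 'a': at 1
pos 1 'e': at 14 (fail-walked)
pos 2 'b': at 15
pos 3 'd': at 3 (fail-walked)  ** P1@[3:3]
pos 4 'c': at 4 (fail-walked)
pos 5 'b': at 5
pos 6 'b': at 13  ** P4@[4:6]
pos 7 'c': at 4 (fail-walked)
pos 8 'b': at 5
pos 9 'e': at 6
pos 10 'e': at 7
pos 11 'b': at 8
pos 12 'b': at 9  ** P2@[7:12],P5@[10:12]
pos 13 'd': at 3 (fail-walked)  ** P1@[13:13]
pos 14 'e': at 14 (fail-walked)
pos 15 'b': at 15
pos 16 'c': at 4 (fail-walked)
pos 17 'a': at 1 (fail-walked)
pos 18 'c': at 4 (fail-walked)
pos 19 'b': at 5
pos 20 'e': at 6
pos 21 'e': at 7
pos 22 'b': at 8
pos 23 'b': at 9  ** P2@[18:23],P5@[21:23]
pos 24 'd': at 3 (fail-walked)  ** P1@[24:24]
pos 25 'a': at 1 (fail-walked)
pos 26 'c': at 4 (fail-walked)
pos 27 'b': at 5
pos 28 'b': at 13  ** P4@[26:28]
pos 29 'a': at 1 (fail-walked)
pos 30 'b': at 2  ** P0@[29:30]
pos 31 'c': at 4 (fail-walked)
pos 32 'b': at 5
pos 33 'e': at 6
pos 34 'e': at 7
pos 35 'b': at 8
pos 36 'b': at 9  ** P2@[31:36],P5@[34:36]
pos 37 'c': at 4 (fail-walked)
pos 38 'a': at 1 (fail-walked)
pos 39 'a': at 10
pos 40 'b': at 11  ** P0@[39:40]
pos 41 'a': at 12  ** P3@[38:41]
pos 42 'a': at 10 (fail-walked)
pos 43 'a': at 10 (fail-walked)
pos 44 'b': at 11  ** P0@[43:44]

All matches (sorted): [[3,1],[6,4],[12,2],[12,5],[13,1],[23,2],[23,5],[24,1],[28,4],[30,0],[36,2],[36,5],[40,0],[41,3],[44,0]]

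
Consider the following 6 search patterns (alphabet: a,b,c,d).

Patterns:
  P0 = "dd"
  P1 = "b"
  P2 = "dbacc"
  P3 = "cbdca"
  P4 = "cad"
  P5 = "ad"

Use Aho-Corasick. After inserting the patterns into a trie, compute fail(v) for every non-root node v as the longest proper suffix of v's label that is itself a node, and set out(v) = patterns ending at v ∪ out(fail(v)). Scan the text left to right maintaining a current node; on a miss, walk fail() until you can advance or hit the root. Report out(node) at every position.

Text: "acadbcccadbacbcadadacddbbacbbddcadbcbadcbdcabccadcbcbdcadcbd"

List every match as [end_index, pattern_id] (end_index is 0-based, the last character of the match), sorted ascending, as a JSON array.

Build automaton:
Trie nodes:
  n0 'ε': a→15 b→3 c→8 d→1
  n1 'd': b→4 d→2
  n2 'dd': ·  [P0 ends]
  n3 'b': ·  [P1 ends]
  n4 'db': a→5
  n5 'dba': c→6
  n6 'dbac': c→7
  n7 'dbacc': ·  [P2 ends]
  n8 'c': a→13 b→9
  n9 'cb': d→10
  n10 'cbd': c→11
  n11 'cbdc': a→12
  n12 'cbdca': ·  [P3 ends]
  n13 'ca': d→14
  n14 'cad': ·  [P4 ends]
  n15 'a': d→16
  n16 'ad': ·  [P5 ends]

Failure links (BFS by depth):
  n1('d'): parent n0 fail=0; on 'd' 0 → fail=0;  out ∅∪∅=∅
  n3('b'): parent n0 fail=0; on 'b' 0 → fail=0;  out {1}∪∅={1}
  n8('c'): parent n0 fail=0; on 'c' 0 → fail=0;  out ∅∪∅=∅
  n15('a'): parent n0 fail=0; on 'a' 0 → fail=0;  out ∅∪∅=∅
  n2('dd'): parent n1 fail=0; on 'd' 0 → fail=1;  out {0}∪∅={0}
  n4('db'): parent n1 fail=0; on 'b' 0 → fail=3;  out ∅∪{1}={1}
  n9('cb'): parent n8 fail=0; on 'b' 0 → fail=3;  out ∅∪{1}={1}
  n13('ca'): parent n8 fail=0; on 'a' 0 → fail=15;  out ∅∪∅=∅
  n16('ad'): parent n15 fail=0; on 'd' 0 → fail=1;  out {5}∪∅={5}
  n5('dba'): parent n4 fail=3; on 'a' 3→0 → fail=15;  out ∅∪∅=∅
  n10('cbd'): parent n9 fail=3; on 'd' 3→0 → fail=1;  out ∅∪∅=∅
  n14('cad'): parent n13 fail=15; on 'd' 15 → fail=16;  out {4}∪{5}={4,5}
  n6('dbac'): parent n5 fail=15; on 'c' 15→0 → fail=8;  out ∅∪∅=∅
  n11('cbdc'): parent n10 fail=1; on 'c' 1→0 → fail=8;  out ∅∪∅=∅
  n7('dbacc'): parent n6 fail=8; on 'c' 8→0 → fail=8;  out {2}∪∅={2}
  n12('cbdca'): parent n11 fail=8; on 'a' 8 → fail=13;  out {3}∪∅={3}

Text stream:
pos 0 'a': at 15
pos 1 'c': at 8 (fail-walked)
pos 2 'a': at 13
pos 3 'd': at 14  ** P4@[1:3],P5@[2:3]
pos 4 'b': at 4 (fail-walked)  ** P1@[4:4]
pos 5 'c': at 8 (fail-walked)
pos 6 'c': at 8 (fail-walked)
pos 7 'c': at 8 (fail-walked)
pos 8 'a': at 13
pos 9 'd': at 14  ** P4@[7:9],P5@[8:9]
pos 10 'b': at 4 (fail-walked)  ** P1@[10:10]
pos 11 'a': at 5
pos 12 'c': at 6
pos 13 'b': at 9 (fail-walked)  ** P1@[13:13]
pos 14 'c': at 8 (fail-walked)
pos 15 'a': at 13
pos 16 'd': at 14  ** P4@[14:16],P5@[15:16]
pos 17 'a': at 15 (fail-walked)
pos 18 'd': at 16  ** P5@[17:18]
pos 19 'a': at 15 (fail-walked)
pos 20 'c': at 8 (fail-walked)
pos 21 'd': at 1 (fail-walked)
pos 22 'd': at 2  ** P0@[21:22]
pos 23 'b': at 4 (fail-walked)  ** P1@[23:23]
pos 24 'b': at 3 (fail-walked)  ** P1@[24:24]
pos 25 'a': at 15 (fail-walked)
pos 26 'c': at 8 (fail-walked)
pos 27 'b': at 9  ** P1@[27:27]
pos 28 'b': at 3 (fail-walked)  ** P1@[28:28]
pos 29 'd': at 1 (fail-walked)
pos 30 'd': at 2  ** P0@[29:30]
pos 31 'c': at 8 (fail-walked)
pos 32 'a': at 13
pos 33 'd': at 14  ** P4@[31:33],P5@[32:33]
pos 34 'b': at 4 (fail-walked)  ** P1@[34:34]
pos 35 'c': at 8 (fail-walked)
pos 36 'b': at 9  ** P1@[36:36]
pos 37 'a': at 15 (fail-walked)
pos 38 'd': at 16  ** P5@[37:38]
pos 39 'c': at 8 (fail-walked)
pos 40 'b': at 9  ** P1@[40:40]
pos 41 'd': at 10
pos 42 'c': at 11
pos 43 'a': at 12  ** P3@[39:43]
pos 44 'b': at 3 (fail-walked)  ** P1@[44:44]
pos 45 'c': at 8 (fail-walked)
pos 46 'c': at 8 (fail-walked)
pos 47 'a': at 13
pos 48 'd': at 14  ** P4@[46:48],P5@[47:48]
pos 49 'c': at 8 (fail-walked)
pos 50 'b': at 9  ** P1@[50:50]
pos 51 'c': at 8 (fail-walked)
pos 52 'b': at 9  ** P1@[52:52]
pos 53 'd': at 10
pos 54 'c': at 11
pos 55 'a': at 12  ** P3@[51:55]
pos 56 'd': at 14 (fail-walked)  ** P4@[54:56],P5@[55:56]
pos 57 'c': at 8 (fail-walked)
pos 58 'b': at 9  ** P1@[58:58]
pos 59 'd': at 10

All matches (sorted): [[3,4],[3,5],[4,1],[9,4],[9,5],[10,1],[13,1],[16,4],[16,5],[18,5],[22,0],[23,1],[24,1],[27,1],[28,1],[30,0],[33,4],[33,5],[34,1],[36,1],[38,5],[40,1],[43,3],[44,1],[48,4],[48,5],[50,1],[52,1],[55,3],[56,4],[56,5],[58,1]]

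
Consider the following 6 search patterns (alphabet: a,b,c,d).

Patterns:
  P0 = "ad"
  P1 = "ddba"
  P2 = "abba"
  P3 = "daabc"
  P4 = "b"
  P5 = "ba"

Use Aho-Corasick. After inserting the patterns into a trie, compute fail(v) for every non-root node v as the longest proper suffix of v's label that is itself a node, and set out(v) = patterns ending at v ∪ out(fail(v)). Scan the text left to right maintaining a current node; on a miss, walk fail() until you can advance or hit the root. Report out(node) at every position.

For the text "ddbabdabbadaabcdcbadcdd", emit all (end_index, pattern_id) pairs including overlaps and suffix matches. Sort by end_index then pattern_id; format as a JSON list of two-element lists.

Build automaton:
Trie (insert patterns):
  n0 'ε': a→1 b→14 d→3
  n1 'a': b→7 d→2
  n2 'ad': ·  [P0 ends]
  n3 'd': a→10 d→4
  n4 'dd': b→5
  n5 'ddb': a→6
  n6 'ddba': ·  [P1 ends]
  n7 'ab': b→8
  n8 'abb': a→9
  n9 'abba': ·  [P2 ends]
  n10 'da': a→11
  n11 'daa': b→12
  n12 'daab': c→13
  n13 'daabc': ·  [P3 ends]
  n14 'b': a→15  [P4 ends]
  n15 'ba': ·  [P5 ends]

BFS fail/out derivation:
  n1('a'): parent n0 fail=0; on 'a' 0 → fail=0;  out ∅∪∅=∅
  n3('d'): parent n0 fail=0; on 'd' 0 → fail=0;  out ∅∪∅=∅
  n14('b'): parent n0 fail=0; on 'b' 0 → fail=0;  out {4}∪∅={4}
  n2('ad'): parent n1 fail=0; on 'd' 0 → fail=3;  out {0}∪∅={0}
  n4('dd'): parent n3 fail=0; on 'd' 0 → fail=3;  out ∅∪∅=∅
  n7('ab'): parent n1 fail=0; on 'b' 0 → fail=14;  out ∅∪{4}={4}
  n10('da'): parent n3 fail=0; on 'a' 0 → fail=1;  out ∅∪∅=∅
  n15('ba'): parent n14 fail=0; on 'a' 0 → fail=1;  out {5}∪∅={5}
  n5('ddb'): parent n4 fail=3; on 'b' 3→0 → fail=14;  out ∅∪{4}={4}
  n8('abb'): parent n7 fail=14; on 'b' 14→0 → fail=14;  out ∅∪{4}={4}
  n11('daa'): parent n10 fail=1; on 'a' 1→0 → fail=1;  out ∅∪∅=∅
  n6('ddba'): parent n5 fail=14; on 'a' 14 → fail=15;  out {1}∪{5}={1,5}
  n9('abba'): parent n8 fail=14; on 'a' 14 → fail=15;  out {2}∪{5}={2,5}
  n12('daab'): parent n11 fail=1; on 'b' 1 → fail=7;  out ∅∪{4}={4}
  n13('daabc'): parent n12 fail=7; on 'c' 7→14→0 → fail=0;  out {3}∪∅={3}

Run:
pos 0 'd': at 3
pos 1 'd': at 4
pos 2 'b': at 5  emit P4@[2:2]
pos 3 'a': at 6  emit P1@[0:3],P5@[2:3]
pos 4 'b': at 7 (fail-walked)  emit P4@[4:4]
pos 5 'd': at 3 (fail-walked)
pos 6 'a': at 10
pos 7 'b': at 7 (fail-walked)  emit P4@[7:7]
pos 8 'b': at 8  emit P4@[8:8]
pos 9 'a': at 9  emit P2@[6:9],P5@[8:9]
pos 10 'd': at 2 (fail-walked)  emit P0@[9:10]
pos 11 'a': at 10 (fail-walked)
pos 12 'a': at 11
pos 13 'b': at 12  emit P4@[13:13]
pos 14 'c': at 13  emit P3@[10:14]
pos 15 'd': at 3 (fail-walked)
pos 16 'c': at 0 (fail-walked)
pos 17 'b': at 14  emit P4@[17:17]
pos 18 'a': at 15  emit P5@[17:18]
pos 19 'd': at 2 (fail-walked)  emit P0@[18:19]
pos 20 'c': at 0 (fail-walked)
pos 21 'd': at 3
pos 22 'd': at 4

Result: [[2,4],[3,1],[3,5],[4,4],[7,4],[8,4],[9,2],[9,5],[10,0],[13,4],[14,3],[17,4],[18,5],[19,0]]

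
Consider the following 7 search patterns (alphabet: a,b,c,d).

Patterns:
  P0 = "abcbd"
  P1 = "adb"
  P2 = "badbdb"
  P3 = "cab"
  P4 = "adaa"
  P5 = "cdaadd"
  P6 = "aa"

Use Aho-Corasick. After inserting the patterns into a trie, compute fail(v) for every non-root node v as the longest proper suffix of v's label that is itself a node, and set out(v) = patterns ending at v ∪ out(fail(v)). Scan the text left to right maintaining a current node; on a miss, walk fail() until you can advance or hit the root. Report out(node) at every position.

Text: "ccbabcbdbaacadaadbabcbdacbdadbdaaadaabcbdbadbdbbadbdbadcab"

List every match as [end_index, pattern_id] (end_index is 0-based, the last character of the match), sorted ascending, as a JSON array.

Build automaton:
Trie (insert patterns):
  0='ε' goto a→1 b→8 c→14
  1='a' goto a→24 b→2 d→6
  2='ab' goto c→3
  3='abc' goto b→4
  4='abcb' goto d→5
  5='abcbd' goto ·  [P0 ends]
  6='ad' goto a→17 b→7
  7='adb' goto ·  [P1 ends]
  8='b' goto a→9
  9='ba' goto d→10
  10='bad' goto b→11
  11='badb' goto d→12
  12='badbd' goto b→13
  13='badbdb' goto ·  [P2 ends]
  14='c' goto a→15 d→19
  15='ca' goto b→16
  16='cab' goto ·  [P3 ends]
  17='ada' goto a→18
  18='adaa' goto ·  [P4 ends]
  19='cd' goto a→20
  20='cda' goto a→21
  21='cdaa' goto d→22
  22='cdaad' goto d→23
  23='cdaadd' goto ·  [P5 ends]
  24='aa' goto ·  [P6 ends]

BFS fail/out derivation:
  fail(1) 'a': from fail(0)=0 chase 'a': 0 ⇒ 0;  out=∅∪out(0)=∅
  fail(8) 'b': from fail(0)=0 chase 'b': 0 ⇒ 0;  out=∅∪out(0)=∅
  fail(14) 'c': from fail(0)=0 chase 'c': 0 ⇒ 0;  out=∅∪out(0)=∅
  fail(2) 'ab': from fail(1)=0 chase 'b': 0 ⇒ 8;  out=∅∪out(8)=∅
  fail(6) 'ad': from fail(1)=0 chase 'd': 0 ⇒ 0;  out=∅∪out(0)=∅
  fail(9) 'ba': from fail(8)=0 chase 'a': 0 ⇒ 1;  out=∅∪out(1)=∅
  fail(15) 'ca': from fail(14)=0 chase 'a': 0 ⇒ 1;  out=∅∪out(1)=∅
  fail(19) 'cd': from fail(14)=0 chase 'd': 0 ⇒ 0;  out=∅∪out(0)=∅
  fail(24) 'aa': from fail(1)=0 chase 'a': 0 ⇒ 1;  out={6}∪out(1)={6}
  fail(3) 'abc': from fail(2)=8 chase 'c': 8→0 ⇒ 14;  out=∅∪out(14)=∅
  fail(7) 'adb': from fail(6)=0 chase 'b': 0 ⇒ 8;  out={1}∪out(8)={1}
  fail(10) 'bad': from fail(9)=1 chase 'd': 1 ⇒ 6;  out=∅∪out(6)=∅
  fail(16) 'cab': from fail(15)=1 chase 'b': 1 ⇒ 2;  out={3}∪out(2)={3}
  fail(17) 'ada': from fail(6)=0 chase 'a': 0 ⇒ 1;  out=∅∪out(1)=∅
  fail(20) 'cda': from fail(19)=0 chase 'a': 0 ⇒ 1;  out=∅∪out(1)=∅
  fail(4) 'abcb': from fail(3)=14 chase 'b': 14→0 ⇒ 8;  out=∅∪out(8)=∅
  fail(11) 'badb': from fail(10)=6 chase 'b': 6 ⇒ 7;  out=∅∪out(7)={1}
  fail(18) 'adaa': from fail(17)=1 chase 'a': 1 ⇒ 24;  out={4}∪out(24)={4,6}
  fail(21) 'cdaa': from fail(20)=1 chase 'a': 1 ⇒ 24;  out=∅∪out(24)={6}
  fail(5) 'abcbd': from fail(4)=8 chase 'd': 8→0 ⇒ 0;  out={0}∪out(0)={0}
  fail(12) 'badbd': from fail(11)=7 chase 'd': 7→8→0 ⇒ 0;  out=∅∪out(0)=∅
  fail(22) 'cdaad': from fail(21)=24 chase 'd': 24→1 ⇒ 6;  out=∅∪out(6)=∅
  fail(13) 'badbdb': from fail(12)=0 chase 'b': 0 ⇒ 8;  out={2}∪out(8)={2}
  fail(23) 'cdaadd': from fail(22)=6 chase 'd': 6→0 ⇒ 0;  out={5}∪out(0)={5}

Text stream:
[0] read 'c'  n0⇒n14
[1] read 'c'  n14⇒n14 (fail-walked)
[2] read 'b'  n14⇒n8 (fail-walked)
[3] read 'a'  n8⇒n9
[4] read 'b'  n9⇒n2 (fail-walked)
[5] read 'c'  n2⇒n3
[6] read 'b'  n3⇒n4
[7] read 'd'  n4⇒n5  → match P0@[3:7]
[8] read 'b'  n5⇒n8 (fail-walked)
[9] read 'a'  n8⇒n9
[10] read 'a'  n9⇒n24 (fail-walked)  → match P6@[9:10]
[11] read 'c'  n24⇒n14 (fail-walked)
[12] read 'a'  n14⇒n15
[13] read 'd'  n15⇒n6 (fail-walked)
[14] read 'a'  n6⇒n17
[15] read 'a'  n17⇒n18  → match P4@[12:15],P6@[14:15]
[16] read 'd'  n18⇒n6 (fail-walked)
[17] read 'b'  n6⇒n7  → match P1@[15:17]
[18] read 'a'  n7⇒n9 (fail-walked)
[19] read 'b'  n9⇒n2 (fail-walked)
[20] read 'c'  n2⇒n3
[21] read 'b'  n3⇒n4
[22] read 'd'  n4⇒n5  → match P0@[18:22]
[23] read 'a'  n5⇒n1 (fail-walked)
[24] read 'c'  n1⇒n14 (fail-walked)
[25] read 'b'  n14⇒n8 (fail-walked)
[26] read 'd'  n8⇒n0 (fail-walked)
[27] read 'a'  n0⇒n1
[28] read 'd'  n1⇒n6
[29] read 'b'  n6⇒n7  → match P1@[27:29]
[30] read 'd'  n7⇒n0 (fail-walked)
[31] read 'a'  n0⇒n1
[32] read 'a'  n1⇒n24  → match P6@[31:32]
[33] read 'a'  n24⇒n24 (fail-walked)  → match P6@[32:33]
[34] read 'd'  n24⇒n6 (fail-walked)
[35] read 'a'  n6⇒n17
[36] read 'a'  n17⇒n18  → match P4@[33:36],P6@[35:36]
[37] read 'b'  n18⇒n2 (fail-walked)
[38] read 'c'  n2⇒n3
[39] read 'b'  n3⇒n4
[40] read 'd'  n4⇒n5  → match P0@[36:40]
[41] read 'b'  n5⇒n8 (fail-walked)
[42] read 'a'  n8⇒n9
[43] read 'd'  n9⇒n10
[44] read 'b'  n10⇒n11  → match P1@[42:44]
[45] read 'd'  n11⇒n12
[46] read 'b'  n12⇒n13  → match P2@[41:46]
[47] read 'b'  n13⇒n8 (fail-walked)
[48] read 'a'  n8⇒n9
[49] read 'd'  n9⇒n10
[50] read 'b'  n10⇒n11  → match P1@[48:50]
[51] read 'd'  n11⇒n12
[52] read 'b'  n12⇒n13  → match P2@[47:52]
[53] read 'a'  n13⇒n9 (fail-walked)
[54] read 'd'  n9⇒n10
[55] read 'c'  n10⇒n14 (fail-walked)
[56] read 'a'  n14⇒n15
[57] read 'b'  n15⇒n16  → match P3@[55:57]

All matches (sorted): [[7,0],[10,6],[15,4],[15,6],[17,1],[22,0],[29,1],[32,6],[33,6],[36,4],[36,6],[40,0],[44,1],[46,2],[50,1],[52,2],[57,3]]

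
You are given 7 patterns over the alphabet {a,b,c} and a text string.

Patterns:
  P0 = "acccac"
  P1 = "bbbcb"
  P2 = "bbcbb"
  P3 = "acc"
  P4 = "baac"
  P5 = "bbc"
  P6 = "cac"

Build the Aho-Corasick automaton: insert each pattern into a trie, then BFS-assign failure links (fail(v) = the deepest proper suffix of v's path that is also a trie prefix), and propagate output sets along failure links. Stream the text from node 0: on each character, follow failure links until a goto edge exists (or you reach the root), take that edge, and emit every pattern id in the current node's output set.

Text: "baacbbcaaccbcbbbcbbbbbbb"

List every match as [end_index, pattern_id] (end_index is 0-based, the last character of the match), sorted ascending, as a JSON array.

Build:
Trie nodes:
  n0 'ε': a→1 b→7 c→18
  n1 'a': c→2
  n2 'ac': c→3
  n3 'acc': c→4  [P3 ends]
  n4 'accc': a→5
  n5 'accca': c→6
  n6 'acccac': ·  [P0 ends]
  n7 'b': a→15 b→8
  n8 'bb': b→9 c→12
  n9 'bbb': c→10
  n10 'bbbc': b→11
  n11 'bbbcb': ·  [P1 ends]
  n12 'bbc': b→13  [P5 ends]
  n13 'bbcb': b→14
  n14 'bbcbb': ·  [P2 ends]
  n15 'ba': a→16
  n16 'baa': c→17
  n17 'baac': ·  [P4 ends]
  n18 'c': a→19
  n19 'ca': c→20
  n20 'cac': ·  [P6 ends]

Failure links (BFS by depth):
  n1('a'): parent n0 fail=0; on 'a' 0 → fail=0;  out ∅∪∅=∅
  n7('b'): parent n0 fail=0; on 'b' 0 → fail=0;  out ∅∪∅=∅
  n18('c'): parent n0 fail=0; on 'c' 0 → fail=0;  out ∅∪∅=∅
  n2('ac'): parent n1 fail=0; on 'c' 0 → fail=18;  out ∅∪∅=∅
  n8('bb'): parent n7 fail=0; on 'b' 0 → fail=7;  out ∅∪∅=∅
  n15('ba'): parent n7 fail=0; on 'a' 0 → fail=1;  out ∅∪∅=∅
  n19('ca'): parent n18 fail=0; on 'a' 0 → fail=1;  out ∅∪∅=∅
  n3('acc'): parent n2 fail=18; on 'c' 18→0 → fail=18;  out {3}∪∅={3}
  n9('bbb'): parent n8 fail=7; on 'b' 7 → fail=8;  out ∅∪∅=∅
  n12('bbc'): parent n8 fail=7; on 'c' 7→0 → fail=18;  out {5}∪∅={5}
  n16('baa'): parent n15 fail=1; on 'a' 1→0 → fail=1;  out ∅∪∅=∅
  n20('cac'): parent n19 fail=1; on 'c' 1 → fail=2;  out {6}∪∅={6}
  n4('accc'): parent n3 fail=18; on 'c' 18→0 → fail=18;  out ∅∪∅=∅
  n10('bbbc'): parent n9 fail=8; on 'c' 8 → fail=12;  out ∅∪{5}={5}
  n13('bbcb'): parent n12 fail=18; on 'b' 18→0 → fail=7;  out ∅∪∅=∅
  n17('baac'): parent n16 fail=1; on 'c' 1 → fail=2;  out {4}∪∅={4}
  n5('accca'): parent n4 fail=18; on 'a' 18 → fail=19;  out ∅∪∅=∅
  n11('bbbcb'): parent n10 fail=12; on 'b' 12 → fail=13;  out {1}∪∅={1}
  n14('bbcbb'): parent n13 fail=7; on 'b' 7 → fail=8;  out {2}∪∅={2}
  n6('acccac'): parent n5 fail=19; on 'c' 19 → fail=20;  out {0}∪{6}={0,6}

Scan:
[0] read 'b'  n0⇒n7
[1] read 'a'  n7⇒n15
[2] read 'a'  n15⇒n16
[3] read 'c'  n16⇒n17  emit P4@[0:3]
[4] read 'b'  n17⇒n7 (via fail)
[5] read 'b'  n7⇒n8
[6] read 'c'  n8⇒n12  emit P5@[4:6]
[7] read 'a'  n12⇒n19 (via fail)
[8] read 'a'  n19⇒n1 (via fail)
[9] read 'c'  n1⇒n2
[10] read 'c'  n2⇒n3  emit P3@[8:10]
[11] read 'b'  n3⇒n7 (via fail)
[12] read 'c'  n7⇒n18 (via fail)
[13] read 'b'  n18⇒n7 (via fail)
[14] read 'b'  n7⇒n8
[15] read 'b'  n8⇒n9
[16] read 'c'  n9⇒n10  emit P5@[14:16]
[17] read 'b'  n10⇒n11  emit P1@[13:17]
[18] read 'b'  n11⇒n14 (via fail)  emit P2@[14:18]
[19] read 'b'  n14⇒n9 (via fail)
[20] read 'b'  n9⇒n9 (via fail)
[21] read 'b'  n9⇒n9 (via fail)
[22] read 'b'  n9⇒n9 (via fail)
[23] read 'b'  n9⇒n9 (via fail)

Result: [[3,4],[6,5],[10,3],[16,5],[17,1],[18,2]]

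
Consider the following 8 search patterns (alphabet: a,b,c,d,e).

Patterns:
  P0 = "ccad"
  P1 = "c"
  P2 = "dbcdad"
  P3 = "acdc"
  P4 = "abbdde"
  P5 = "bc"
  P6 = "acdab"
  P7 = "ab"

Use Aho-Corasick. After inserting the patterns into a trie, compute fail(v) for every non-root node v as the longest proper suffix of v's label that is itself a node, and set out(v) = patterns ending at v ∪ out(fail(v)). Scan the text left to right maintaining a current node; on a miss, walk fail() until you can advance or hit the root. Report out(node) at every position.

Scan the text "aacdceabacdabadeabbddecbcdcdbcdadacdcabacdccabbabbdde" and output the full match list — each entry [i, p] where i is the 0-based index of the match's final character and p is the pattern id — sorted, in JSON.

Build:
Trie (insert patterns):
  0='ε' goto a→11 b→20 c→1 d→5
  1='c' goto c→2  ←P1
  2='cc' goto a→3
  3='cca' goto d→4
  4='ccad' goto ·  ←P0
  5='d' goto b→6
  6='db' goto c→7
  7='dbc' goto d→8
  8='dbcd' goto a→9
  9='dbcda' goto d→10
  10='dbcdad' goto ·  ←P2
  11='a' goto b→15 c→12
  12='ac' goto d→13
  13='acd' goto a→22 c→14
  14='acdc' goto ·  ←P3
  15='ab' goto b→16  ←P7
  16='abb' goto d→17
  17='abbd' goto d→18
  18='abbdd' goto e→19
  19='abbdde' goto ·  ←P4
  20='b' goto c→21
  21='bc' goto ·  ←P5
  22='acda' goto b→23
  23='acdab' goto ·  ←P6

BFS fail/out derivation:
  n1('c'): parent n0 fail=0; on 'c' 0 → fail=0;  out {1}∪∅={1}
  n5('d'): parent n0 fail=0; on 'd' 0 → fail=0;  out ∅∪∅=∅
  n11('a'): parent n0 fail=0; on 'a' 0 → fail=0;  out ∅∪∅=∅
  n20('b'): parent n0 fail=0; on 'b' 0 → fail=0;  out ∅∪∅=∅
  n2('cc'): parent n1 fail=0; on 'c' 0 → fail=1;  out ∅∪{1}={1}
  n6('db'): parent n5 fail=0; on 'b' 0 → fail=20;  out ∅∪∅=∅
  n12('ac'): parent n11 fail=0; on 'c' 0 → fail=1;  out ∅∪{1}={1}
  n15('ab'): parent n11 fail=0; on 'b' 0 → fail=20;  out {7}∪∅={7}
  n21('bc'): parent n20 fail=0; on 'c' 0 → fail=1;  out {5}∪{1}={1,5}
  n3('cca'): parent n2 fail=1; on 'a' 1→0 → fail=11;  out ∅∪∅=∅
  n7('dbc'): parent n6 fail=20; on 'c' 20 → fail=21;  out ∅∪{1,5}={1,5}
  n13('acd'): parent n12 fail=1; on 'd' 1→0 → fail=5;  out ∅∪∅=∅
  n16('abb'): parent n15 fail=20; on 'b' 20→0 → fail=20;  out ∅∪∅=∅
  n4('ccad'): parent n3 fail=11; on 'd' 11→0 → fail=5;  out {0}∪∅={0}
  n8('dbcd'): parent n7 fail=21; on 'd' 21→1→0 → fail=5;  out ∅∪∅=∅
  n14('acdc'): parent n13 fail=5; on 'c' 5→0 → fail=1;  out {3}∪{1}={1,3}
  n17('abbd'): parent n16 fail=20; on 'd' 20→0 → fail=5;  out ∅∪∅=∅
  n22('acda'): parent n13 fail=5; on 'a' 5→0 → fail=11;  out ∅∪∅=∅
  n9('dbcda'): parent n8 fail=5; on 'a' 5→0 → fail=11;  out ∅∪∅=∅
  n18('abbdd'): parent n17 fail=5; on 'd' 5→0 → fail=5;  out ∅∪∅=∅
  n23('acdab'): parent n22 fail=11; on 'b' 11 → fail=15;  out {6}∪{7}={6,7}
  n10('dbcdad'): parent n9 fail=11; on 'd' 11→0 → fail=5;  out {2}∪∅={2}
  n19('abbdde'): parent n18 fail=5; on 'e' 5→0 → fail=0;  out {4}∪∅={4}

Run:
[0] read 'a'  n0⇒n11
[1] read 'a'  n11⇒n11 (fail-walked)
[2] read 'c'  n11⇒n12  → match P1@[2:2]
[3] read 'd'  n12⇒n13
[4] read 'c'  n13⇒n14  → match P1@[4:4],P3@[1:4]
[5] read 'e'  n14⇒n0 (fail-walked)
[6] read 'a'  n0⇒n11
[7] read 'b'  n11⇒n15  → match P7@[6:7]
[8] read 'a'  n15⇒n11 (fail-walked)
[9] read 'c'  n11⇒n12  → match P1@[9:9]
[10] read 'd'  n12⇒n13
[11] read 'a'  n13⇒n22
[12] read 'b'  n22⇒n23  → match P6@[8:12],P7@[11:12]
[13] read 'a'  n23⇒n11 (fail-walked)
[14] read 'd'  n11⇒n5 (fail-walked)
[15] read 'e'  n5⇒n0 (fail-walked)
[16] read 'a'  n0⇒n11
[17] read 'b'  n11⇒n15  → match P7@[16:17]
[18] read 'b'  n15⇒n16
[19] read 'd'  n16⇒n17
[20] read 'd'  n17⇒n18
[21] read 'e'  n18⇒n19  → match P4@[16:21]
[22] read 'c'  n19⇒n1 (fail-walked)  → match P1@[22:22]
[23] read 'b'  n1⇒n20 (fail-walked)
[24] read 'c'  n20⇒n21  → match P1@[24:24],P5@[23:24]
[25] read 'd'  n21⇒n5 (fail-walked)
[26] read 'c'  n5⇒n1 (fail-walked)  → match P1@[26:26]
[27] read 'd'  n1⇒n5 (fail-walked)
[28] read 'b'  n5⇒n6
[29] read 'c'  n6⇒n7  → match P1@[29:29],P5@[28:29]
[30] read 'd'  n7⇒n8
[31] read 'a'  n8⇒n9
[32] read 'd'  n9⇒n10  → match P2@[27:32]
[33] read 'a'  n10⇒n11 (fail-walked)
[34] read 'c'  n11⇒n12  → match P1@[34:34]
[35] read 'd'  n12⇒n13
[36] read 'c'  n13⇒n14  → match P1@[36:36],P3@[33:36]
[37] read 'a'  n14⇒n11 (fail-walked)
[38] read 'b'  n11⇒n15  → match P7@[37:38]
[39] read 'a'  n15⇒n11 (fail-walked)
[40] read 'c'  n11⇒n12  → match P1@[40:40]
[41] read 'd'  n12⇒n13
[42] read 'c'  n13⇒n14  → match P1@[42:42],P3@[39:42]
[43] read 'c'  n14⇒n2 (fail-walked)  → match P1@[43:43]
[44] read 'a'  n2⇒n3
[45] read 'b'  n3⇒n15 (fail-walked)  → match P7@[44:45]
[46] read 'b'  n15⇒n16
[47] read 'a'  n16⇒n11 (fail-walked)
[48] read 'b'  n11⇒n15  → match P7@[47:48]
[49] read 'b'  n15⇒n16
[50] read 'd'  n16⇒n17
[51] read 'd'  n17⇒n18
[52] read 'e'  n18⇒n19  → match P4@[47:52]

Result: [[2,1],[4,1],[4,3],[7,7],[9,1],[12,6],[12,7],[17,7],[21,4],[22,1],[24,1],[24,5],[26,1],[29,1],[29,5],[32,2],[34,1],[36,1],[36,3],[38,7],[40,1],[42,1],[42,3],[43,1],[45,7],[48,7],[52,4]]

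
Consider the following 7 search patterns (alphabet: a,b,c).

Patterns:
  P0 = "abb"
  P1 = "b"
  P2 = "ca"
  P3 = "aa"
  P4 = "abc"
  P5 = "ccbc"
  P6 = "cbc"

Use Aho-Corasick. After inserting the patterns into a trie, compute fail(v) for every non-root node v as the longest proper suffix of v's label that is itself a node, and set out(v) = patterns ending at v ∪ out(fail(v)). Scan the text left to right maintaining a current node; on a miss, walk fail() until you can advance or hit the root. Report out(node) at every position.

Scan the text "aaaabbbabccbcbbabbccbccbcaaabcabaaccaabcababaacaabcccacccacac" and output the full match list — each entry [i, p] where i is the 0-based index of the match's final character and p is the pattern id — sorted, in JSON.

Build automaton:
Trie (insert patterns):
  n0 'ε': a→1 b→4 c→5
  n1 'a': a→7 b→2
  n2 'ab': b→3 c→8
  n3 'abb': ·  [P0 ends]
  n4 'b': ·  [P1 ends]
  n5 'c': a→6 b→12 c→9
  n6 'ca': ·  [P2 ends]
  n7 'aa': ·  [P3 ends]
  n8 'abc': ·  [P4 ends]
  n9 'cc': b→10
  n10 'ccb': c→11
  n11 'ccbc': ·  [P5 ends]
  n12 'cb': c→13
  n13 'cbc': ·  [P6 ends]

Failure links (BFS by depth):
  n1('a'): parent n0 fail=0; on 'a' 0 → fail=0;  out ∅∪∅=∅
  n4('b'): parent n0 fail=0; on 'b' 0 → fail=0;  out {1}∪∅={1}
  n5('c'): parent n0 fail=0; on 'c' 0 → fail=0;  out ∅∪∅=∅
  n2('ab'): parent n1 fail=0; on 'b' 0 → fail=4;  out ∅∪{1}={1}
  n6('ca'): parent n5 fail=0; on 'a' 0 → fail=1;  out {2}∪∅={2}
  n7('aa'): parent n1 fail=0; on 'a' 0 → fail=1;  out {3}∪∅={3}
  n9('cc'): parent n5 fail=0; on 'c' 0 → fail=5;  out ∅∪∅=∅
  n12('cb'): parent n5 fail=0; on 'b' 0 → fail=4;  out ∅∪{1}={1}
  n3('abb'): parent n2 fail=4; on 'b' 4→0 → fail=4;  out {0}∪{1}={0,1}
  n8('abc'): parent n2 fail=4; on 'c' 4→0 → fail=5;  out {4}∪∅={4}
  n10('ccb'): parent n9 fail=5; on 'b' 5 → fail=12;  out ∅∪{1}={1}
  n13('cbc'): parent n12 fail=4; on 'c' 4→0 → fail=5;  out {6}∪∅={6}
  n11('ccbc'): parent n10 fail=12; on 'c' 12 → fail=13;  out {5}∪{6}={5,6}

Run:
i=0 'a': node 0→1
i=1 'a': node 1→7  → match P3@[0:1]
i=2 'a': node 7→7 (fail-walked)  → match P3@[1:2]
i=3 'a': node 7→7 (fail-walked)  → match P3@[2:3]
i=4 'b': node 7→2 (fail-walked)  → match P1@[4:4]
i=5 'b': node 2→3  → match P0@[3:5],P1@[5:5]
i=6 'b': node 3→4 (fail-walked)  → match P1@[6:6]
i=7 'a': node 4→1 (fail-walked)
i=8 'b': node 1→2  → match P1@[8:8]
i=9 'c': node 2→8  → match P4@[7:9]
i=10 'c': node 8→9 (fail-walked)
i=11 'b': node 9→10  → match P1@[11:11]
i=12 'c': node 10→11  → match P5@[9:12],P6@[10:12]
i=13 'b': node 11→12 (fail-walked)  → match P1@[13:13]
i=14 'b': node 12→4 (fail-walked)  → match P1@[14:14]
i=15 'a': node 4→1 (fail-walked)
i=16 'b': node 1→2  → match P1@[16:16]
i=17 'b': node 2→3  → match P0@[15:17],P1@[17:17]
i=18 'c': node 3→5 (fail-walked)
i=19 'c': node 5→9
i=20 'b': node 9→10  → match P1@[20:20]
i=21 'c': node 10→11  → match P5@[18:21],P6@[19:21]
i=22 'c': node 11→9 (fail-walked)
i=23 'b': node 9→10  → match P1@[23:23]
i=24 'c': node 10→11  → match P5@[21:24],P6@[22:24]
i=25 'a': node 11→6 (fail-walked)  → match P2@[24:25]
i=26 'a': node 6→7 (fail-walked)  → match P3@[25:26]
i=27 'a': node 7→7 (fail-walked)  → match P3@[26:27]
i=28 'b': node 7→2 (fail-walked)  → match P1@[28:28]
i=29 'c': node 2→8  → match P4@[27:29]
i=30 'a': node 8→6 (fail-walked)  → match P2@[29:30]
i=31 'b': node 6→2 (fail-walked)  → match P1@[31:31]
i=32 'a': node 2→1 (fail-walked)
i=33 'a': node 1→7  → match P3@[32:33]
i=34 'c': node 7→5 (fail-walked)
i=35 'c': node 5→9
i=36 'a': node 9→6 (fail-walked)  → match P2@[35:36]
i=37 'a': node 6→7 (fail-walked)  → match P3@[36:37]
i=38 'b': node 7→2 (fail-walked)  → match P1@[38:38]
i=39 'c': node 2→8  → match P4@[37:39]
i=40 'a': node 8→6 (fail-walked)  → match P2@[39:40]
i=41 'b': node 6→2 (fail-walked)  → match P1@[41:41]
i=42 'a': node 2→1 (fail-walked)
i=43 'b': node 1→2  → match P1@[43:43]
i=44 'a': node 2→1 (fail-walked)
i=45 'a': node 1→7  → match P3@[44:45]
i=46 'c': node 7→5 (fail-walked)
i=47 'a': node 5→6  → match P2@[46:47]
i=48 'a': node 6→7 (fail-walked)  → match P3@[47:48]
i=49 'b': node 7→2 (fail-walked)  → match P1@[49:49]
i=50 'c': node 2→8  → match P4@[48:50]
i=51 'c': node 8→9 (fail-walked)
i=52 'c': node 9→9 (fail-walked)
i=53 'a': node 9→6 (fail-walked)  → match P2@[52:53]
i=54 'c': node 6→5 (fail-walked)
i=55 'c': node 5→9
i=56 'c': node 9→9 (fail-walked)
i=57 'a': node 9→6 (fail-walked)  → match P2@[56:57]
i=58 'c': node 6→5 (fail-walked)
i=59 'a': node 5→6  → match P2@[58:59]
i=60 'c': node 6→5 (fail-walked)

Result: [[1,3],[2,3],[3,3],[4,1],[5,0],[5,1],[6,1],[8,1],[9,4],[11,1],[12,5],[12,6],[13,1],[14,1],[16,1],[17,0],[17,1],[20,1],[21,5],[21,6],[23,1],[24,5],[24,6],[25,2],[26,3],[27,3],[28,1],[29,4],[30,2],[31,1],[33,3],[36,2],[37,3],[38,1],[39,4],[40,2],[41,1],[43,1],[45,3],[47,2],[48,3],[49,1],[50,4],[53,2],[57,2],[59,2]]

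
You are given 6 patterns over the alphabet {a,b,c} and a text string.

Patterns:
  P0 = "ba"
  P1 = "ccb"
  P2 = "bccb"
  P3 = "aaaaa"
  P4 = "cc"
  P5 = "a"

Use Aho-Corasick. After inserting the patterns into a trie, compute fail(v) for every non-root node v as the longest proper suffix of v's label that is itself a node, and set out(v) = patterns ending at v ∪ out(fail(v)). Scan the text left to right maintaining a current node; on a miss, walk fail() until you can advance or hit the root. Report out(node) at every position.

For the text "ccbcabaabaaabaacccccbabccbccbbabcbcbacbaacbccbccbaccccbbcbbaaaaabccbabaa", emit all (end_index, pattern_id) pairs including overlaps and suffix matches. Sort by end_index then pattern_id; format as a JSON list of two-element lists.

Build:
Trie (insert patterns):
  0='ε' goto a→9 b→1 c→3
  1='b' goto a→2 c→6
  2='ba' goto ·  ←P0
  3='c' goto c→4
  4='cc' goto b→5  ←P4
  5='ccb' goto ·  ←P1
  6='bc' goto c→7
  7='bcc' goto b→8
  8='bccb' goto ·  ←P2
  9='a' goto a→10  ←P5
  10='aa' goto a→11
  11='aaa' goto a→12
  12='aaaa' goto a→13
  13='aaaaa' goto ·  ←P3

Failure links (BFS by depth):
  n1('b'): parent n0 fail=0; on 'b' 0 → fail=0;  out ∅∪∅=∅
  n3('c'): parent n0 fail=0; on 'c' 0 → fail=0;  out ∅∪∅=∅
  n9('a'): parent n0 fail=0; on 'a' 0 → fail=0;  out {5}∪∅={5}
  n2('ba'): parent n1 fail=0; on 'a' 0 → fail=9;  out {0}∪{5}={0,5}
  n4('cc'): parent n3 fail=0; on 'c' 0 → fail=3;  out {4}∪∅={4}
  n6('bc'): parent n1 fail=0; on 'c' 0 → fail=3;  out ∅∪∅=∅
  n10('aa'): parent n9 fail=0; on 'a' 0 → fail=9;  out ∅∪{5}={5}
  n5('ccb'): parent n4 fail=3; on 'b' 3→0 → fail=1;  out {1}∪∅={1}
  n7('bcc'): parent n6 fail=3; on 'c' 3 → fail=4;  out ∅∪{4}={4}
  n11('aaa'): parent n10 fail=9; on 'a' 9 → fail=10;  out ∅∪{5}={5}
  n8('bccb'): parent n7 fail=4; on 'b' 4 → fail=5;  out {2}∪{1}={1,2}
  n12('aaaa'): parent n11 fail=10; on 'a' 10 → fail=11;  out ∅∪{5}={5}
  n13('aaaaa'): parent n12 fail=11; on 'a' 11 → fail=12;  out {3}∪{5}={3,5}

Run:
[0] read 'c'  n0⇒n3
[1] read 'c'  n3⇒n4  ** P4@[0:1]
[2] read 'b'  n4⇒n5  ** P1@[0:2]
[3] read 'c'  n5⇒n6 ·f
[4] read 'a'  n6⇒n9 ·f  ** P5@[4:4]
[5] read 'b'  n9⇒n1 ·f
[6] read 'a'  n1⇒n2  ** P0@[5:6],P5@[6:6]
[7] read 'a'  n2⇒n10 ·f  ** P5@[7:7]
[8] read 'b'  n10⇒n1 ·f
[9] read 'a'  n1⇒n2  ** P0@[8:9],P5@[9:9]
[10] read 'a'  n2⇒n10 ·f  ** P5@[10:10]
[11] read 'a'  n10⇒n11  ** P5@[11:11]
[12] read 'b'  n11⇒n1 ·f
[13] read 'a'  n1⇒n2  ** P0@[12:13],P5@[13:13]
[14] read 'a'  n2⇒n10 ·f  ** P5@[14:14]
[15] read 'c'  n10⇒n3 ·f
[16] read 'c'  n3⇒n4  ** P4@[15:16]
[17] read 'c'  n4⇒n4 ·f  ** P4@[16:17]
[18] read 'c'  n4⇒n4 ·f  ** P4@[17:18]
[19] read 'c'  n4⇒n4 ·f  ** P4@[18:19]
[20] read 'b'  n4⇒n5  ** P1@[18:20]
[21] read 'a'  n5⇒n2 ·f  ** P0@[20:21],P5@[21:21]
[22] read 'b'  n2⇒n1 ·f
[23] read 'c'  n1⇒n6
[24] read 'c'  n6⇒n7  ** P4@[23:24]
[25] read 'b'  n7⇒n8  ** P1@[23:25],P2@[22:25]
[26] read 'c'  n8⇒n6 ·f
[27] read 'c'  n6⇒n7  ** P4@[26:27]
[28] read 'b'  n7⇒n8  ** P1@[26:28],P2@[25:28]
[29] read 'b'  n8⇒n1 ·f
[30] read 'a'  n1⇒n2  ** P0@[29:30],P5@[30:30]
[31] read 'b'  n2⇒n1 ·f
[32] read 'c'  n1⇒n6
[33] read 'b'  n6⇒n1 ·f
[34] read 'c'  n1⇒n6
[35] read 'b'  n6⇒n1 ·f
[36] read 'a'  n1⇒n2  ** P0@[35:36],P5@[36:36]
[37] read 'c'  n2⇒n3 ·f
[38] read 'b'  n3⇒n1 ·f
[39] read 'a'  n1⇒n2  ** P0@[38:39],P5@[39:39]
[40] read 'a'  n2⇒n10 ·f  ** P5@[40:40]
[41] read 'c'  n10⇒n3 ·f
[42] read 'b'  n3⇒n1 ·f
[43] read 'c'  n1⇒n6
[44] read 'c'  n6⇒n7  ** P4@[43:44]
[45] read 'b'  n7⇒n8  ** P1@[43:45],P2@[42:45]
[46] read 'c'  n8⇒n6 ·f
[47] read 'c'  n6⇒n7  ** P4@[46:47]
[48] read 'b'  n7⇒n8  ** P1@[46:48],P2@[45:48]
[49] read 'a'  n8⇒n2 ·f  ** P0@[48:49],P5@[49:49]
[50] read 'c'  n2⇒n3 ·f
[51] read 'c'  n3⇒n4  ** P4@[50:51]
[52] read 'c'  n4⇒n4 ·f  ** P4@[51:52]
[53] read 'c'  n4⇒n4 ·f  ** P4@[52:53]
[54] read 'b'  n4⇒n5  ** P1@[52:54]
[55] read 'b'  n5⇒n1 ·f
[56] read 'c'  n1⇒n6
[57] read 'b'  n6⇒n1 ·f
[58] read 'b'  n1⇒n1 ·f
[59] read 'a'  n1⇒n2  ** P0@[58:59],P5@[59:59]
[60] read 'a'  n2⇒n10 ·f  ** P5@[60:60]
[61] read 'a'  n10⇒n11  ** P5@[61:61]
[62] read 'a'  n11⇒n12  ** P5@[62:62]
[63] read 'a'  n12⇒n13  ** P3@[59:63],P5@[63:63]
[64] read 'b'  n13⇒n1 ·f
[65] read 'c'  n1⇒n6
[66] read 'c'  n6⇒n7  ** P4@[65:66]
[67] read 'b'  n7⇒n8  ** P1@[65:67],P2@[64:67]
[68] read 'a'  n8⇒n2 ·f  ** P0@[67:68],P5@[68:68]
[69] read 'b'  n2⇒n1 ·f
[70] read 'a'  n1⇒n2  ** P0@[69:70],P5@[70:70]
[71] read 'a'  n2⇒n10 ·f  ** P5@[71:71]

All matches (sorted): [[1,4],[2,1],[4,5],[6,0],[6,5],[7,5],[9,0],[9,5],[10,5],[11,5],[13,0],[13,5],[14,5],[16,4],[17,4],[18,4],[19,4],[20,1],[21,0],[21,5],[24,4],[25,1],[25,2],[27,4],[28,1],[28,2],[30,0],[30,5],[36,0],[36,5],[39,0],[39,5],[40,5],[44,4],[45,1],[45,2],[47,4],[48,1],[48,2],[49,0],[49,5],[51,4],[52,4],[53,4],[54,1],[59,0],[59,5],[60,5],[61,5],[62,5],[63,3],[63,5],[66,4],[67,1],[67,2],[68,0],[68,5],[70,0],[70,5],[71,5]]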